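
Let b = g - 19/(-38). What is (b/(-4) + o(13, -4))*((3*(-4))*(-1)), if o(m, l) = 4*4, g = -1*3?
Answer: 399/2 ≈ 199.50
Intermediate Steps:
g = -3
o(m, l) = 16
b = -5/2 (b = -3 - 19/(-38) = -3 - 19*(-1)/38 = -3 - 1*(-½) = -3 + ½ = -5/2 ≈ -2.5000)
(b/(-4) + o(13, -4))*((3*(-4))*(-1)) = (-5/2/(-4) + 16)*((3*(-4))*(-1)) = (-5/2*(-¼) + 16)*(-12*(-1)) = (5/8 + 16)*12 = (133/8)*12 = 399/2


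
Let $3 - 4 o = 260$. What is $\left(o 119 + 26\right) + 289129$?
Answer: $\frac{1126037}{4} \approx 2.8151 \cdot 10^{5}$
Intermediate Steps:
$o = - \frac{257}{4}$ ($o = \frac{3}{4} - 65 = - \frac{257}{4} \approx -64.25$)
$\left(o 119 + 26\right) + 289129 = \left(\left(- \frac{257}{4}\right) 119 + 26\right) + 289129 = \left(- \frac{30583}{4} + 26\right) + 289129 = - \frac{30479}{4} + 289129 = \frac{1126037}{4}$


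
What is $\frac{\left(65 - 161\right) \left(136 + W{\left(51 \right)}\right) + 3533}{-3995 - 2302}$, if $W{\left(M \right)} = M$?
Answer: $\frac{14419}{6297} \approx 2.2898$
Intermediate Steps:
$\frac{\left(65 - 161\right) \left(136 + W{\left(51 \right)}\right) + 3533}{-3995 - 2302} = \frac{\left(65 - 161\right) \left(136 + 51\right) + 3533}{-3995 - 2302} = \frac{\left(-96\right) 187 + 3533}{-6297} = \left(-17952 + 3533\right) \left(- \frac{1}{6297}\right) = \left(-14419\right) \left(- \frac{1}{6297}\right) = \frac{14419}{6297}$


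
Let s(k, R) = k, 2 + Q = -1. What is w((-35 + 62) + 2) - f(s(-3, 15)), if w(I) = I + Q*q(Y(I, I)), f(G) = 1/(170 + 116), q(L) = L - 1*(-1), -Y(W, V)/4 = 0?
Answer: 7435/286 ≈ 25.996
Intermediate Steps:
Q = -3 (Q = -2 - 1 = -3)
Y(W, V) = 0 (Y(W, V) = -4*0 = 0)
q(L) = 1 + L (q(L) = L + 1 = 1 + L)
f(G) = 1/286
w(I) = -3 + I (w(I) = I - 3*(1 + 0) = I - 3*1 = I - 3 = -3 + I)
w((-35 + 62) + 2) - f(s(-3, 15)) = (-3 + ((-35 + 62) + 2)) - 1*1/286 = (-3 + (27 + 2)) - 1/286 = (-3 + 29) - 1/286 = 26 - 1/286 = 7435/286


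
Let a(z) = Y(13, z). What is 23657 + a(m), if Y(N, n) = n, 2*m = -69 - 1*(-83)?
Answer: 23664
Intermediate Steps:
m = 7 (m = (-69 - 1*(-83))/2 = (-69 + 83)/2 = (½)*14 = 7)
a(z) = z
23657 + a(m) = 23657 + 7 = 23664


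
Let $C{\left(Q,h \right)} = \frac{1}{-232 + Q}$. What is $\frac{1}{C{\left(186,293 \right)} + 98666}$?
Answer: $\frac{46}{4538635} \approx 1.0135 \cdot 10^{-5}$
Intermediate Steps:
$\frac{1}{C{\left(186,293 \right)} + 98666} = \frac{1}{\frac{1}{-232 + 186} + 98666} = \frac{1}{\frac{1}{-46} + 98666} = \frac{1}{- \frac{1}{46} + 98666} = \frac{1}{\frac{4538635}{46}} = \frac{46}{4538635}$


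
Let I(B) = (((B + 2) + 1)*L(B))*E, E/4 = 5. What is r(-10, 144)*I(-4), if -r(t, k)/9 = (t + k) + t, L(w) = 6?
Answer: 133920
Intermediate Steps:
E = 20 (E = 4*5 = 20)
r(t, k) = -18*t - 9*k (r(t, k) = -9*((t + k) + t) = -9*((k + t) + t) = -9*(k + 2*t) = -18*t - 9*k)
I(B) = 360 + 120*B (I(B) = (((B + 2) + 1)*6)*20 = (((2 + B) + 1)*6)*20 = ((3 + B)*6)*20 = (18 + 6*B)*20 = 360 + 120*B)
r(-10, 144)*I(-4) = (-18*(-10) - 9*144)*(360 + 120*(-4)) = (180 - 1296)*(360 - 480) = -1116*(-120) = 133920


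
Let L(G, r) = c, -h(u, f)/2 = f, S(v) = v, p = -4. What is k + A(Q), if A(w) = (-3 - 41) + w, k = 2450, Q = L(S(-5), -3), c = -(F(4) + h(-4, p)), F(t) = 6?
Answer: 2392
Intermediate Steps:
h(u, f) = -2*f
c = -14 (c = -(6 - 2*(-4)) = -(6 + 8) = -1*14 = -14)
L(G, r) = -14
Q = -14
A(w) = -44 + w
k + A(Q) = 2450 + (-44 - 14) = 2450 - 58 = 2392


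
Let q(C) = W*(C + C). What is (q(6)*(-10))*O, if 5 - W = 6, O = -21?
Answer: -2520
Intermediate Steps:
W = -1 (W = 5 - 1*6 = 5 - 6 = -1)
q(C) = -2*C (q(C) = -(C + C) = -2*C)
(q(6)*(-10))*O = (-2*6*(-10))*(-21) = -12*(-10)*(-21) = 120*(-21) = -2520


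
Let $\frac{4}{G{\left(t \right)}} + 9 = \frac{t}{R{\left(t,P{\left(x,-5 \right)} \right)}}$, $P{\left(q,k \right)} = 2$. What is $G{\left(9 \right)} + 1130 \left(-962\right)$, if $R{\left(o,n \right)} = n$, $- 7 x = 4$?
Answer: $- \frac{9783548}{9} \approx -1.0871 \cdot 10^{6}$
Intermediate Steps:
$x = - \frac{4}{7}$ ($x = \left(- \frac{1}{7}\right) 4 = - \frac{4}{7} \approx -0.57143$)
$G{\left(t \right)} = \frac{4}{-9 + \frac{t}{2}}$
$G{\left(9 \right)} + 1130 \left(-962\right) = \frac{8}{-18 + 9} + 1130 \left(-962\right) = \frac{8}{-9} - 1087060 = 8 \left(- \frac{1}{9}\right) - 1087060 = - \frac{8}{9} - 1087060 = - \frac{9783548}{9}$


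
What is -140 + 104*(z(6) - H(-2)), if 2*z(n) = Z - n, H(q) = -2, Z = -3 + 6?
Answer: -88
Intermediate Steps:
Z = 3
z(n) = 3/2 - n/2 (z(n) = (3 - n)/2 = 3/2 - n/2)
-140 + 104*(z(6) - H(-2)) = -140 + 104*((3/2 - ½*6) - 1*(-2)) = -140 + 104*((3/2 - 3) + 2) = -140 + 104*(-3/2 + 2) = -140 + 104*(½) = -140 + 52 = -88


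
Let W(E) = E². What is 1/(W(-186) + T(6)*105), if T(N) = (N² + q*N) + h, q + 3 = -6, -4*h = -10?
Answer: 2/65937 ≈ 3.0332e-5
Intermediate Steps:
h = 5/2 (h = -¼*(-10) = 5/2 ≈ 2.5000)
q = -9 (q = -3 - 6 = -9)
T(N) = 5/2 + N² - 9*N (T(N) = (N² - 9*N) + 5/2 = 5/2 + N² - 9*N)
1/(W(-186) + T(6)*105) = 1/((-186)² + (5/2 + 6² - 9*6)*105) = 1/(34596 + (5/2 + 36 - 54)*105) = 1/(34596 - 31/2*105) = 1/(34596 - 3255/2) = 1/(65937/2) = 2/65937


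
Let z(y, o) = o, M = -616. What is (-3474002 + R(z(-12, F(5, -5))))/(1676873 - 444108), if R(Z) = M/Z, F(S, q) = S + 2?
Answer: -694818/246553 ≈ -2.8181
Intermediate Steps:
F(S, q) = 2 + S
R(Z) = -616/Z
(-3474002 + R(z(-12, F(5, -5))))/(1676873 - 444108) = (-3474002 - 616/(2 + 5))/(1676873 - 444108) = (-3474002 - 616/7)/1232765 = (-3474002 - 616*1/7)*(1/1232765) = (-3474002 - 88)*(1/1232765) = -3474090*1/1232765 = -694818/246553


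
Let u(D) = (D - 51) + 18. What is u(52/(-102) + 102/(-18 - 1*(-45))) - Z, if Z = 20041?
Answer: -3070822/153 ≈ -20071.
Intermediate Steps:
u(D) = -33 + D (u(D) = (-51 + D) + 18 = -33 + D)
u(52/(-102) + 102/(-18 - 1*(-45))) - Z = (-33 + (52/(-102) + 102/(-18 - 1*(-45)))) - 1*20041 = (-33 + (52*(-1/102) + 102/(-18 + 45))) - 20041 = (-33 + (-26/51 + 102/27)) - 20041 = (-33 + (-26/51 + 102*(1/27))) - 20041 = (-33 + (-26/51 + 34/9)) - 20041 = (-33 + 500/153) - 20041 = -4549/153 - 20041 = -3070822/153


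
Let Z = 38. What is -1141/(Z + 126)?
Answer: -1141/164 ≈ -6.9573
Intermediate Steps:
-1141/(Z + 126) = -1141/(38 + 126) = -1141/164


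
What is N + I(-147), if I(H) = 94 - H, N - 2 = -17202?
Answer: -16959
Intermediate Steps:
N = -17200 (N = 2 - 17202 = -17200)
N + I(-147) = -17200 + (94 - 1*(-147)) = -17200 + (94 + 147) = -17200 + 241 = -16959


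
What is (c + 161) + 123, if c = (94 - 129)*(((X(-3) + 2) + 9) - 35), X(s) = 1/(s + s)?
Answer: 6779/6 ≈ 1129.8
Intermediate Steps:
X(s) = 1/(2*s)
c = 5075/6 (c = (94 - 129)*((((1/2)/(-3) + 2) + 9) - 35) = -35*((((1/2)*(-1/3) + 2) + 9) - 35) = -35*(((-1/6 + 2) + 9) - 35) = -35*((11/6 + 9) - 35) = -35*(65/6 - 35) = -35*(-145/6) = 5075/6 ≈ 845.83)
(c + 161) + 123 = (5075/6 + 161) + 123 = 6041/6 + 123 = 6779/6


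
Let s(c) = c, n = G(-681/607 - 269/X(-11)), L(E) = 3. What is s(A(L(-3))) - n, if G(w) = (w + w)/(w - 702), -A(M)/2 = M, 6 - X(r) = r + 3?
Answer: -37176112/6138413 ≈ -6.0563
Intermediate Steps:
X(r) = 3 - r (X(r) = 6 - (r + 3) = 6 - (3 + r) = 6 + (-3 - r) = 3 - r)
A(M) = -2*M
G(w) = 2*w/(-702 + w) (G(w) = (2*w)/(-702 + w) = 2*w/(-702 + w))
n = 345634/6138413 (n = 2*(-681/607 - 269/(3 - 1*(-11)))/(-702 + (-681/607 - 269/(3 - 1*(-11)))) = 2*(-681*1/607 - 269/(3 + 11))/(-702 + (-681*1/607 - 269/(3 + 11))) = 2*(-681/607 - 269/14)/(-702 + (-681/607 - 269/14)) = 2*(-172817/8498)/(-702 - 172817/8498) = 2*(-172817/8498)/(-6138413/8498) = 2*(-172817/8498)*(-8498/6138413) = 345634/6138413 ≈ 0.056307)
s(A(L(-3))) - n = -2*3 - 1*345634/6138413 = -6 - 345634/6138413 = -37176112/6138413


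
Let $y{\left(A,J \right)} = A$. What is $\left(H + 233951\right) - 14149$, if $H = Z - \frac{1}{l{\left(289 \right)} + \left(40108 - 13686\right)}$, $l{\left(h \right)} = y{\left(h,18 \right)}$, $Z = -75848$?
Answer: $\frac{3845155293}{26711} \approx 1.4395 \cdot 10^{5}$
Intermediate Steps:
$l{\left(h \right)} = h$
$H = - \frac{2025975929}{26711}$ ($H = -75848 - \frac{1}{289 + \left(40108 - 13686\right)} = -75848 - \frac{1}{289 + 26422} = -75848 - \frac{1}{26711} = - \frac{2025975929}{26711} \approx -75848.0$)
$\left(H + 233951\right) - 14149 = \left(- \frac{2025975929}{26711} + 233951\right) - 14149 = \frac{4223089232}{26711} - 14149 = \frac{3845155293}{26711}$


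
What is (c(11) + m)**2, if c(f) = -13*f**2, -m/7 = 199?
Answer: 8797156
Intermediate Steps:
m = -1393 (m = -7*199 = -1393)
(c(11) + m)**2 = (-13*11**2 - 1393)**2 = (-13*121 - 1393)**2 = (-1573 - 1393)**2 = (-2966)**2 = 8797156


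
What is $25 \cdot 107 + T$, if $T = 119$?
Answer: $2794$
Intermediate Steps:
$25 \cdot 107 + T = 25 \cdot 107 + 119 = 2675 + 119 = 2794$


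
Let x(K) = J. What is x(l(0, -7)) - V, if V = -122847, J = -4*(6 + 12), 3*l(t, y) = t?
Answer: 122775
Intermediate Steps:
l(t, y) = t/3
J = -72 (J = -4*18 = -72)
x(K) = -72
x(l(0, -7)) - V = -72 - 1*(-122847) = -72 + 122847 = 122775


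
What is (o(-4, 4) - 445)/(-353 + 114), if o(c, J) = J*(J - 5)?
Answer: 449/239 ≈ 1.8787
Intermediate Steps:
o(c, J) = J*(-5 + J)
(o(-4, 4) - 445)/(-353 + 114) = (4*(-5 + 4) - 445)/(-353 + 114) = (4*(-1) - 445)/(-239) = (-4 - 445)*(-1/239) = -449*(-1/239) = 449/239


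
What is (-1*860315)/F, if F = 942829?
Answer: -860315/942829 ≈ -0.91248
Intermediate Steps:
(-1*860315)/F = -1*860315/942829 = -860315*1/942829 = -860315/942829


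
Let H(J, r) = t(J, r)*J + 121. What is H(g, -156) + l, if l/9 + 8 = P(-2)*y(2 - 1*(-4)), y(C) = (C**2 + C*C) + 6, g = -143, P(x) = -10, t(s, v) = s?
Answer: 13478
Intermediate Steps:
y(C) = 6 + 2*C**2 (y(C) = (C**2 + C**2) + 6 = 2*C**2 + 6 = 6 + 2*C**2)
l = -7092 (l = -72 + 9*(-10*(6 + 2*(2 - 1*(-4))**2)) = -72 + 9*(-10*(6 + 2*(2 + 4)**2)) = -72 + 9*(-10*(6 + 2*6**2)) = -72 + 9*(-10*(6 + 2*36)) = -72 + 9*(-10*(6 + 72)) = -72 + 9*(-10*78) = -72 + 9*(-780) = -72 - 7020 = -7092)
H(J, r) = 121 + J**2 (H(J, r) = J*J + 121 = J**2 + 121 = 121 + J**2)
H(g, -156) + l = (121 + (-143)**2) - 7092 = (121 + 20449) - 7092 = 20570 - 7092 = 13478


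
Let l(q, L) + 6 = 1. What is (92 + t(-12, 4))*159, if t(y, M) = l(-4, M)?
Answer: 13833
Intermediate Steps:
l(q, L) = -5 (l(q, L) = -6 + 1 = -5)
t(y, M) = -5
(92 + t(-12, 4))*159 = (92 - 5)*159 = 87*159 = 13833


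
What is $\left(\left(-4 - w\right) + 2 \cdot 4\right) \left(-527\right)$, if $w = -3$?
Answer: $-3689$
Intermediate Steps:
$\left(\left(-4 - w\right) + 2 \cdot 4\right) \left(-527\right) = \left(\left(-4 - -3\right) + 2 \cdot 4\right) \left(-527\right) = \left(\left(-4 + 3\right) + 8\right) \left(-527\right) = \left(-1 + 8\right) \left(-527\right) = 7 \left(-527\right) = -3689$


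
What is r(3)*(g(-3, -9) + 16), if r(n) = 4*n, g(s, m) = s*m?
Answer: 516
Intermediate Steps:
g(s, m) = m*s
r(3)*(g(-3, -9) + 16) = (4*3)*(-9*(-3) + 16) = 12*(27 + 16) = 12*43 = 516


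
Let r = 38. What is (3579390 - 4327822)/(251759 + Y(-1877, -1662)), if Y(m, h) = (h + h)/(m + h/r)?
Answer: -13656638704/4593878051 ≈ -2.9728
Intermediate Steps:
Y(m, h) = 2*h/(m + h/38) (Y(m, h) = (h + h)/(m + h/38) = (2*h)/(m + h*(1/38)) = (2*h)/(m + h/38) = 2*h/(m + h/38))
(3579390 - 4327822)/(251759 + Y(-1877, -1662)) = (3579390 - 4327822)/(251759 + 76*(-1662)/(-1662 + 38*(-1877))) = -748432/(251759 + 76*(-1662)/(-1662 - 71326)) = -748432/(251759 + 76*(-1662)/(-72988)) = -748432/(251759 + 76*(-1662)*(-1/72988)) = -748432/(251759 + 31578/18247) = -748432/4593878051/18247 = -748432*18247/4593878051 = -13656638704/4593878051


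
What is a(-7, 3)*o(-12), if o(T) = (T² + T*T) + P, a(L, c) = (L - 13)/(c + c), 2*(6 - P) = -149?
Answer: -3685/3 ≈ -1228.3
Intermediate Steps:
P = 161/2 (P = 6 - ½*(-149) = 6 + 149/2 = 161/2 ≈ 80.500)
a(L, c) = (-13 + L)/(2*c) (a(L, c) = (-13 + L)/((2*c)) = (-13 + L)*(1/(2*c)) = (-13 + L)/(2*c))
o(T) = 161/2 + 2*T² (o(T) = (T² + T*T) + 161/2 = (T² + T²) + 161/2 = 2*T² + 161/2 = 161/2 + 2*T²)
a(-7, 3)*o(-12) = ((½)*(-13 - 7)/3)*(161/2 + 2*(-12)²) = ((½)*(⅓)*(-20))*(161/2 + 2*144) = -10*(161/2 + 288)/3 = -10/3*737/2 = -3685/3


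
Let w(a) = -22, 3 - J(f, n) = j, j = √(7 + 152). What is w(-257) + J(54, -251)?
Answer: -19 - √159 ≈ -31.610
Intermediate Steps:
j = √159 ≈ 12.610
J(f, n) = 3 - √159
w(-257) + J(54, -251) = -22 + (3 - √159) = -19 - √159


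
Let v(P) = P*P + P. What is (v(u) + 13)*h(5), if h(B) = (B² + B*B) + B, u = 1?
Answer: 825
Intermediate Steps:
h(B) = B + 2*B² (h(B) = (B² + B²) + B = 2*B² + B = B + 2*B²)
v(P) = P + P² (v(P) = P² + P = P + P²)
(v(u) + 13)*h(5) = (1*(1 + 1) + 13)*(5*(1 + 2*5)) = (1*2 + 13)*(5*(1 + 10)) = (2 + 13)*(5*11) = 15*55 = 825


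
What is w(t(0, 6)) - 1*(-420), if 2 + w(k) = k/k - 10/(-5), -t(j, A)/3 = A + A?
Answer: 421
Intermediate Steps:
t(j, A) = -6*A (t(j, A) = -3*(A + A) = -6*A)
w(k) = 1 (w(k) = -2 + (k/k - 10/(-5)) = -2 + (1 - 10*(-⅕)) = -2 + (1 + 2) = -2 + 3 = 1)
w(t(0, 6)) - 1*(-420) = 1 - 1*(-420) = 1 + 420 = 421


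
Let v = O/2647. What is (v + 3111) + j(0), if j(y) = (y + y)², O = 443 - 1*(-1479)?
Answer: 8236739/2647 ≈ 3111.7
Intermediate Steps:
O = 1922 (O = 443 + 1479 = 1922)
j(y) = 4*y² (j(y) = (2*y)² = 4*y²)
v = 1922/2647 ≈ 0.72610
(v + 3111) + j(0) = (1922/2647 + 3111) + 4*0² = 8236739/2647 + 4*0 = 8236739/2647 + 0 = 8236739/2647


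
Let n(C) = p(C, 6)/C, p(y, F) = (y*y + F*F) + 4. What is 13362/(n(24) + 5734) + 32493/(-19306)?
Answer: 212453769/333588374 ≈ 0.63687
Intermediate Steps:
p(y, F) = 4 + F² + y² (p(y, F) = (y² + F²) + 4 = (F² + y²) + 4 = 4 + F² + y²)
n(C) = (40 + C²)/C (n(C) = (4 + 6² + C²)/C = (4 + 36 + C²)/C = (40 + C²)/C)
13362/(n(24) + 5734) + 32493/(-19306) = 13362/((24 + 40/24) + 5734) + 32493/(-19306) = 13362/((24 + 40*(1/24)) + 5734) + 32493*(-1/19306) = 13362/((24 + 5/3) + 5734) - 32493/19306 = 13362/(77/3 + 5734) - 32493/19306 = 13362/(17279/3) - 32493/19306 = 13362*(3/17279) - 32493/19306 = 40086/17279 - 32493/19306 = 212453769/333588374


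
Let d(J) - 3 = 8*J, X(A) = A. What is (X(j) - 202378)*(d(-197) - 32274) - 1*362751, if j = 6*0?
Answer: 6849525415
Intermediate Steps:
j = 0
d(J) = 3 + 8*J
(X(j) - 202378)*(d(-197) - 32274) - 1*362751 = (0 - 202378)*((3 + 8*(-197)) - 32274) - 1*362751 = -202378*((3 - 1576) - 32274) - 362751 = -202378*(-1573 - 32274) - 362751 = -202378*(-33847) - 362751 = 6849888166 - 362751 = 6849525415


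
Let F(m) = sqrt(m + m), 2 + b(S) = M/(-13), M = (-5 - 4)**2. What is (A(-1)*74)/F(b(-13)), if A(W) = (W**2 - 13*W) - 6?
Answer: -296*I*sqrt(2782)/107 ≈ -145.91*I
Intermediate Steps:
M = 81 (M = (-9)**2 = 81)
A(W) = -6 + W**2 - 13*W
b(S) = -107/13 (b(S) = -2 + 81/(-13) = -2 + 81*(-1/13) = -2 - 81/13 = -107/13)
F(m) = sqrt(2)*sqrt(m) (F(m) = sqrt(2*m) = sqrt(2)*sqrt(m))
(A(-1)*74)/F(b(-13)) = ((-6 + (-1)**2 - 13*(-1))*74)/((sqrt(2)*sqrt(-107/13))) = ((-6 + 1 + 13)*74)/((sqrt(2)*(I*sqrt(1391)/13))) = (8*74)/((I*sqrt(2782)/13)) = 592*(-I*sqrt(2782)/214) = -296*I*sqrt(2782)/107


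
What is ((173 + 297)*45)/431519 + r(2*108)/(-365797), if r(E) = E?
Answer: 7643398446/157848355643 ≈ 0.048422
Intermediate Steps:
((173 + 297)*45)/431519 + r(2*108)/(-365797) = ((173 + 297)*45)/431519 + (2*108)/(-365797) = (470*45)*(1/431519) + 216*(-1/365797) = 21150*(1/431519) - 216/365797 = 21150/431519 - 216/365797 = 7643398446/157848355643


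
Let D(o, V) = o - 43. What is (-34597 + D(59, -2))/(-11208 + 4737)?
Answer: 11527/2157 ≈ 5.3440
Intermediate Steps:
D(o, V) = -43 + o
(-34597 + D(59, -2))/(-11208 + 4737) = (-34597 + (-43 + 59))/(-11208 + 4737) = (-34597 + 16)/(-6471) = -34581*(-1/6471) = 11527/2157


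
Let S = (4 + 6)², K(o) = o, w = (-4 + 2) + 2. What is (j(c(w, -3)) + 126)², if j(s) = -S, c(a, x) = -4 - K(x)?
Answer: 676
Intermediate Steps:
w = 0 (w = -2 + 2 = 0)
c(a, x) = -4 - x
S = 100 (S = 10² = 100)
j(s) = -100 (j(s) = -1*100 = -100)
(j(c(w, -3)) + 126)² = (-100 + 126)² = 26² = 676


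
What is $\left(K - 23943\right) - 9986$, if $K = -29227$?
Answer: $-63156$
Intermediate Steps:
$\left(K - 23943\right) - 9986 = \left(-29227 - 23943\right) - 9986 = -53170 - 9986 = -63156$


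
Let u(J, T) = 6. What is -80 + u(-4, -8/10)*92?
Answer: 472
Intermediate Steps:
-80 + u(-4, -8/10)*92 = -80 + 6*92 = -80 + 552 = 472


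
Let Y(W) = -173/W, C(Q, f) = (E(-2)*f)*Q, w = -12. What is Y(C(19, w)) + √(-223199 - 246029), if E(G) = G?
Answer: -173/456 + 2*I*√117307 ≈ -0.37939 + 685.0*I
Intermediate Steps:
C(Q, f) = -2*Q*f (C(Q, f) = (-2*f)*Q = -2*Q*f)
Y(C(19, w)) + √(-223199 - 246029) = -173/((-2*19*(-12))) + √(-223199 - 246029) = -173/456 + √(-469228) = -173*1/456 + 2*I*√117307 = -173/456 + 2*I*√117307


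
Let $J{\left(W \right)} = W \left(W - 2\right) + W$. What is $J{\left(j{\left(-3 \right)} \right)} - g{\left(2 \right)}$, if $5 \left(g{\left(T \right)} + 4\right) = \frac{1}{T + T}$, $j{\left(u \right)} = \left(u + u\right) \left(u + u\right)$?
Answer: $\frac{25279}{20} \approx 1263.9$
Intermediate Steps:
$j{\left(u \right)} = 4 u^{2}$ ($j{\left(u \right)} = 2 u 2 u = 4 u^{2}$)
$J{\left(W \right)} = W + W \left(-2 + W\right)$ ($J{\left(W \right)} = W \left(-2 + W\right) + W = W + W \left(-2 + W\right)$)
$g{\left(T \right)} = -4 + \frac{1}{10 T}$ ($g{\left(T \right)} = -4 + \frac{1}{5 \left(T + T\right)} = -4 + \frac{1}{5 \cdot 2 T} = -4 + \frac{\frac{1}{2} \frac{1}{T}}{5} = -4 + \frac{1}{10 T}$)
$J{\left(j{\left(-3 \right)} \right)} - g{\left(2 \right)} = 4 \left(-3\right)^{2} \left(-1 + 4 \left(-3\right)^{2}\right) - \left(-4 + \frac{1}{10 \cdot 2}\right) = 4 \cdot 9 \left(-1 + 4 \cdot 9\right) - \left(-4 + \frac{1}{10} \cdot \frac{1}{2}\right) = 36 \left(-1 + 36\right) - \left(-4 + \frac{1}{20}\right) = 36 \cdot 35 - - \frac{79}{20} = 1260 + \frac{79}{20} = \frac{25279}{20}$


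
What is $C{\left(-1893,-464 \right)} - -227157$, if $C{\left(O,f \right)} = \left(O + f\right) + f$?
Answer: $224336$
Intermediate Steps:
$C{\left(O,f \right)} = O + 2 f$
$C{\left(-1893,-464 \right)} - -227157 = \left(-1893 + 2 \left(-464\right)\right) - -227157 = \left(-1893 - 928\right) + 227157 = -2821 + 227157 = 224336$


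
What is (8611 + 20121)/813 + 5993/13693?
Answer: 398299585/11132409 ≈ 35.778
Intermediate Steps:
(8611 + 20121)/813 + 5993/13693 = 28732*(1/813) + 5993*(1/13693) = 28732/813 + 5993/13693 = 398299585/11132409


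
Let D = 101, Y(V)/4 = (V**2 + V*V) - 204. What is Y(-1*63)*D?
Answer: 3124536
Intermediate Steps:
Y(V) = -816 + 8*V**2 (Y(V) = 4*((V**2 + V*V) - 204) = 4*((V**2 + V**2) - 204) = 4*(2*V**2 - 204) = 4*(-204 + 2*V**2) = -816 + 8*V**2)
Y(-1*63)*D = (-816 + 8*(-1*63)**2)*101 = (-816 + 8*(-63)**2)*101 = (-816 + 8*3969)*101 = (-816 + 31752)*101 = 30936*101 = 3124536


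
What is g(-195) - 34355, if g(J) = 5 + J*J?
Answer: 3675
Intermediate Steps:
g(J) = 5 + J²
g(-195) - 34355 = (5 + (-195)²) - 34355 = (5 + 38025) - 34355 = 38030 - 34355 = 3675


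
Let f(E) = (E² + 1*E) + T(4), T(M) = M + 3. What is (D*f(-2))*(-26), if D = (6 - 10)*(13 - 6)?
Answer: 6552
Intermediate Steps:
T(M) = 3 + M
D = -28 (D = -4*7 = -28)
f(E) = 7 + E + E² (f(E) = (E² + 1*E) + (3 + 4) = (E² + E) + 7 = (E + E²) + 7 = 7 + E + E²)
(D*f(-2))*(-26) = -28*(7 - 2 + (-2)²)*(-26) = -28*(7 - 2 + 4)*(-26) = -28*9*(-26) = -252*(-26) = 6552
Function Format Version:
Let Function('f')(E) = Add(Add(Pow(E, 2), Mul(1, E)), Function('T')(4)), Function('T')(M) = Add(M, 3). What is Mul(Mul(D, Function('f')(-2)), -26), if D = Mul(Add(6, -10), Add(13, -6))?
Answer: 6552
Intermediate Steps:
Function('T')(M) = Add(3, M)
D = -28 (D = Mul(-4, 7) = -28)
Function('f')(E) = Add(7, E, Pow(E, 2)) (Function('f')(E) = Add(Add(Pow(E, 2), Mul(1, E)), Add(3, 4)) = Add(Add(Pow(E, 2), E), 7) = Add(Add(E, Pow(E, 2)), 7) = Add(7, E, Pow(E, 2)))
Mul(Mul(D, Function('f')(-2)), -26) = Mul(Mul(-28, Add(7, -2, Pow(-2, 2))), -26) = Mul(Mul(-28, Add(7, -2, 4)), -26) = Mul(Mul(-28, 9), -26) = Mul(-252, -26) = 6552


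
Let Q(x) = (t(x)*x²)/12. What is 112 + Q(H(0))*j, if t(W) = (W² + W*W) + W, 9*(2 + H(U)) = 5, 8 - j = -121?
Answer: 4545335/26244 ≈ 173.20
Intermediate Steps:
j = 129 (j = 8 - 1*(-121) = 8 + 121 = 129)
H(U) = -13/9 (H(U) = -2 + (⅑)*5 = -2 + 5/9 = -13/9)
t(W) = W + 2*W² (t(W) = (W² + W²) + W = 2*W² + W = W + 2*W²)
Q(x) = x³*(1 + 2*x)/12 (Q(x) = ((x*(1 + 2*x))*x²)/12 = (x³*(1 + 2*x))*(1/12) = x³*(1 + 2*x)/12)
112 + Q(H(0))*j = 112 + ((-13/9)³*(1 + 2*(-13/9))/12)*129 = 112 + ((1/12)*(-2197/729)*(1 - 26/9))*129 = 112 + ((1/12)*(-2197/729)*(-17/9))*129 = 112 + (37349/78732)*129 = 112 + 1606007/26244 = 4545335/26244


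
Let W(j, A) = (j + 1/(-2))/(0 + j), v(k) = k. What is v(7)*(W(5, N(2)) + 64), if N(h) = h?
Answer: 4543/10 ≈ 454.30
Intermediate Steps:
W(j, A) = (-1/2 + j)/j (W(j, A) = (j - 1/2)/j = (-1/2 + j)/j)
v(7)*(W(5, N(2)) + 64) = 7*((-1/2 + 5)/5 + 64) = 7*((1/5)*(9/2) + 64) = 7*(9/10 + 64) = 7*(649/10) = 4543/10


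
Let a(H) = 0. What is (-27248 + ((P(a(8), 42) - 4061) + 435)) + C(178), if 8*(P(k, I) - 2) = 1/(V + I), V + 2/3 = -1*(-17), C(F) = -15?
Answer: -43241797/1400 ≈ -30887.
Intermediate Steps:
V = 49/3 (V = -⅔ - 1*(-17) = -⅔ + 17 = 49/3 ≈ 16.333)
P(k, I) = 2 + 1/(8*(49/3 + I))
(-27248 + ((P(a(8), 42) - 4061) + 435)) + C(178) = (-27248 + (((787 + 48*42)/(8*(49 + 3*42)) - 4061) + 435)) - 15 = (-27248 + (((787 + 2016)/(8*(49 + 126)) - 4061) + 435)) - 15 = (-27248 + (((⅛)*2803/175 - 4061) + 435)) - 15 = (-27248 + (((⅛)*(1/175)*2803 - 4061) + 435)) - 15 = (-27248 + ((2803/1400 - 4061) + 435)) - 15 = (-27248 + (-5682597/1400 + 435)) - 15 = (-27248 - 5073597/1400) - 15 = -43220797/1400 - 15 = -43241797/1400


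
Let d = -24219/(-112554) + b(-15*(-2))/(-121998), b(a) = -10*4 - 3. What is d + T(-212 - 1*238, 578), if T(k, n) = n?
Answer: 16965143720/29340519 ≈ 578.22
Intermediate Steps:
b(a) = -43 (b(a) = -40 - 3 = -43)
d = 6323738/29340519 (d = -24219/(-112554) - 43/(-121998) = -24219*(-1/112554) - 43*(-1/121998) = 207/962 + 43/121998 = 6323738/29340519 ≈ 0.21553)
d + T(-212 - 1*238, 578) = 6323738/29340519 + 578 = 16965143720/29340519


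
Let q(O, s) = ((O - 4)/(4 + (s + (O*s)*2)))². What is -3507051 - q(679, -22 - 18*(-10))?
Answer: -161700495021996501/46107255076 ≈ -3.5071e+6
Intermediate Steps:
q(O, s) = (-4 + O)²/(4 + s + 2*O*s)² (q(O, s) = ((-4 + O)/(4 + (s + 2*O*s)))² = ((-4 + O)/(4 + s + 2*O*s))² = (-4 + O)²/(4 + s + 2*O*s)²)
-3507051 - q(679, -22 - 18*(-10)) = -3507051 - (-4 + 679)²/(4 + (-22 - 18*(-10)) + 2*679*(-22 - 18*(-10)))² = -3507051 - 675²/(4 + (-22 + 180) + 2*679*(-22 + 180))² = -3507051 - 455625/(4 + 158 + 2*679*158)² = -3507051 - 455625/(4 + 158 + 214564)² = -3507051 - 455625/214726² = -3507051 - 455625/46107255076 = -161700495021996501/46107255076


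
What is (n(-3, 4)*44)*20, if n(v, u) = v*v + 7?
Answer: 14080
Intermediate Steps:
n(v, u) = 7 + v**2 (n(v, u) = v**2 + 7 = 7 + v**2)
(n(-3, 4)*44)*20 = ((7 + (-3)**2)*44)*20 = ((7 + 9)*44)*20 = (16*44)*20 = 704*20 = 14080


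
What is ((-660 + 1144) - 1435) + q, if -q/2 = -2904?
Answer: 4857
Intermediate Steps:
q = 5808 (q = -2*(-2904) = 5808)
((-660 + 1144) - 1435) + q = ((-660 + 1144) - 1435) + 5808 = (484 - 1435) + 5808 = -951 + 5808 = 4857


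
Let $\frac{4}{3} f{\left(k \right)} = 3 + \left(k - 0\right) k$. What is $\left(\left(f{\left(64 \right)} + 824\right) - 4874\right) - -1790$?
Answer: $\frac{3257}{4} \approx 814.25$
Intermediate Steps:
$f{\left(k \right)} = \frac{9}{4} + \frac{3 k^{2}}{4}$ ($f{\left(k \right)} = \frac{3 \left(3 + \left(k - 0\right) k\right)}{4} = \frac{3 \left(3 + \left(k + 0\right) k\right)}{4} = \frac{3 \left(3 + k k\right)}{4} = \frac{3 \left(3 + k^{2}\right)}{4} = \frac{9}{4} + \frac{3 k^{2}}{4}$)
$\left(\left(f{\left(64 \right)} + 824\right) - 4874\right) - -1790 = \left(\left(\left(\frac{9}{4} + \frac{3 \cdot 64^{2}}{4}\right) + 824\right) - 4874\right) - -1790 = \left(\left(\left(\frac{9}{4} + \frac{3}{4} \cdot 4096\right) + 824\right) - 4874\right) + 1790 = \left(\left(\left(\frac{9}{4} + 3072\right) + 824\right) - 4874\right) + 1790 = \left(\left(\frac{12297}{4} + 824\right) - 4874\right) + 1790 = \left(\frac{15593}{4} - 4874\right) + 1790 = - \frac{3903}{4} + 1790 = \frac{3257}{4}$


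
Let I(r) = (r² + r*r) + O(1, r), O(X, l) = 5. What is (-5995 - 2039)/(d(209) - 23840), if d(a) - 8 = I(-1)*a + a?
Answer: 4017/11080 ≈ 0.36255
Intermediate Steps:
I(r) = 5 + 2*r² (I(r) = (r² + r*r) + 5 = (r² + r²) + 5 = 2*r² + 5 = 5 + 2*r²)
d(a) = 8 + 8*a (d(a) = 8 + ((5 + 2*(-1)²)*a + a) = 8 + ((5 + 2*1)*a + a) = 8 + ((5 + 2)*a + a) = 8 + (7*a + a) = 8 + 8*a)
(-5995 - 2039)/(d(209) - 23840) = (-5995 - 2039)/((8 + 8*209) - 23840) = -8034/((8 + 1672) - 23840) = -8034/(1680 - 23840) = -8034/(-22160) = -8034*(-1/22160) = 4017/11080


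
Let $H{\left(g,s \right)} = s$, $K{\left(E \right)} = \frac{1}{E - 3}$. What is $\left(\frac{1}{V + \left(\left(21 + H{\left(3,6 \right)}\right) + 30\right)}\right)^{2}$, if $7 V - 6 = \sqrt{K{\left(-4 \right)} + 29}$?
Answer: $\frac{2401}{\left(2835 + \sqrt{1414}\right)^{2}} \approx 0.00029097$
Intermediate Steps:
$K{\left(E \right)} = \frac{1}{-3 + E}$
$V = \frac{6}{7} + \frac{\sqrt{1414}}{49}$ ($V = \frac{6}{7} + \frac{\sqrt{\frac{1}{-3 - 4} + 29}}{7} = \frac{6}{7} + \frac{\sqrt{\frac{1}{-7} + 29}}{7} = \frac{6}{7} + \frac{\sqrt{- \frac{1}{7} + 29}}{7} = \frac{6}{7} + \frac{\sqrt{\frac{202}{7}}}{7} = \frac{6}{7} + \frac{\frac{1}{7} \sqrt{1414}}{7} = \frac{6}{7} + \frac{\sqrt{1414}}{49} \approx 1.6246$)
$\left(\frac{1}{V + \left(\left(21 + H{\left(3,6 \right)}\right) + 30\right)}\right)^{2} = \left(\frac{1}{\left(\frac{6}{7} + \frac{\sqrt{1414}}{49}\right) + \left(\left(21 + 6\right) + 30\right)}\right)^{2} = \left(\frac{1}{\left(\frac{6}{7} + \frac{\sqrt{1414}}{49}\right) + \left(27 + 30\right)}\right)^{2} = \left(\frac{1}{\left(\frac{6}{7} + \frac{\sqrt{1414}}{49}\right) + 57}\right)^{2} = \left(\frac{1}{\frac{405}{7} + \frac{\sqrt{1414}}{49}}\right)^{2} = \frac{1}{\left(\frac{405}{7} + \frac{\sqrt{1414}}{49}\right)^{2}}$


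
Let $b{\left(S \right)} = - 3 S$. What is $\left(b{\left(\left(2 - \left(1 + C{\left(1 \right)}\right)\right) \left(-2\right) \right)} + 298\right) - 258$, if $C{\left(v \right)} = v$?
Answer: $40$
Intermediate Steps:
$\left(b{\left(\left(2 - \left(1 + C{\left(1 \right)}\right)\right) \left(-2\right) \right)} + 298\right) - 258 = \left(- 3 \left(2 - 2\right) \left(-2\right) + 298\right) - 258 = \left(- 3 \cdot 0 \left(-2\right) + 298\right) - 258 = \left(\left(-3\right) 0 + 298\right) - 258 = \left(0 + 298\right) - 258 = 298 - 258 = 40$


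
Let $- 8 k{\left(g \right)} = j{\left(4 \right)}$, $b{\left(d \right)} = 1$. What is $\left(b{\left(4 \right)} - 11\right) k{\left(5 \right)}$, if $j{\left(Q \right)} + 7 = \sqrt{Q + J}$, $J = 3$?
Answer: $- \frac{35}{4} + \frac{5 \sqrt{7}}{4} \approx -5.4428$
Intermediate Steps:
$j{\left(Q \right)} = -7 + \sqrt{3 + Q}$ ($j{\left(Q \right)} = -7 + \sqrt{Q + 3} = -7 + \sqrt{3 + Q}$)
$k{\left(g \right)} = \frac{7}{8} - \frac{\sqrt{7}}{8}$ ($k{\left(g \right)} = - \frac{-7 + \sqrt{3 + 4}}{8} = - \frac{-7 + \sqrt{7}}{8} = \frac{7}{8} - \frac{\sqrt{7}}{8}$)
$\left(b{\left(4 \right)} - 11\right) k{\left(5 \right)} = \left(1 - 11\right) \left(\frac{7}{8} - \frac{\sqrt{7}}{8}\right) = - 10 \left(\frac{7}{8} - \frac{\sqrt{7}}{8}\right) = - \frac{35}{4} + \frac{5 \sqrt{7}}{4}$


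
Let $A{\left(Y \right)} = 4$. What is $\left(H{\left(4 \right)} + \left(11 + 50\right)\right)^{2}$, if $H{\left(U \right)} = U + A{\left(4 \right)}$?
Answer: $4761$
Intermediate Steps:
$H{\left(U \right)} = 4 + U$ ($H{\left(U \right)} = U + 4 = 4 + U$)
$\left(H{\left(4 \right)} + \left(11 + 50\right)\right)^{2} = \left(\left(4 + 4\right) + \left(11 + 50\right)\right)^{2} = \left(8 + 61\right)^{2} = 69^{2} = 4761$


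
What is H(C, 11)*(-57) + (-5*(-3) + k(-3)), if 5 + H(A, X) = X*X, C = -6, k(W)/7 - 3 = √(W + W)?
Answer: -6576 + 7*I*√6 ≈ -6576.0 + 17.146*I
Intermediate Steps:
k(W) = 21 + 7*√2*√W (k(W) = 21 + 7*√(W + W) = 21 + 7*√(2*W) = 21 + 7*(√2*√W) = 21 + 7*√2*√W)
H(A, X) = -5 + X² (H(A, X) = -5 + X*X = -5 + X²)
H(C, 11)*(-57) + (-5*(-3) + k(-3)) = (-5 + 11²)*(-57) + (-5*(-3) + (21 + 7*√2*√(-3))) = (-5 + 121)*(-57) + (15 + (21 + 7*√2*(I*√3))) = 116*(-57) + (15 + (21 + 7*I*√6)) = -6612 + (36 + 7*I*√6) = -6576 + 7*I*√6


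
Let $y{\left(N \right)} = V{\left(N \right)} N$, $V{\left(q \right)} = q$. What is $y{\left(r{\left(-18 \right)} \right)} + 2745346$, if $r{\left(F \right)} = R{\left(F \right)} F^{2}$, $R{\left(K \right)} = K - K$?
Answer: $2745346$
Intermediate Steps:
$R{\left(K \right)} = 0$
$r{\left(F \right)} = 0$ ($r{\left(F \right)} = 0 F^{2} = 0$)
$y{\left(N \right)} = N^{2}$ ($y{\left(N \right)} = N N = N^{2}$)
$y{\left(r{\left(-18 \right)} \right)} + 2745346 = 0^{2} + 2745346 = 0 + 2745346 = 2745346$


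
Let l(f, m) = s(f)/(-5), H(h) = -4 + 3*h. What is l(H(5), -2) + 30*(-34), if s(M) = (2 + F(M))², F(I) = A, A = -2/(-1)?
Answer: -5116/5 ≈ -1023.2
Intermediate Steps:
A = 2 (A = -2*(-1) = 2)
F(I) = 2
s(M) = 16 (s(M) = (2 + 2)² = 4² = 16)
l(f, m) = -16/5 (l(f, m) = 16/(-5) = 16*(-⅕) = -16/5)
l(H(5), -2) + 30*(-34) = -16/5 + 30*(-34) = -16/5 - 1020 = -5116/5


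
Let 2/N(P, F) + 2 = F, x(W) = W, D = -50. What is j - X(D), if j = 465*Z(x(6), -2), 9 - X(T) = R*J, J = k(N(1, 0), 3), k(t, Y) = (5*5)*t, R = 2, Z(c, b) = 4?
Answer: 1801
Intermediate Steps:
N(P, F) = 2/(-2 + F)
k(t, Y) = 25*t
J = -25 (J = 25*(2/(-2 + 0)) = 25*(2/(-2)) = 25*(2*(-½)) = 25*(-1) = -25)
X(T) = 59 (X(T) = 9 - 2*(-25) = 9 - 1*(-50) = 9 + 50 = 59)
j = 1860 (j = 465*4 = 1860)
j - X(D) = 1860 - 1*59 = 1860 - 59 = 1801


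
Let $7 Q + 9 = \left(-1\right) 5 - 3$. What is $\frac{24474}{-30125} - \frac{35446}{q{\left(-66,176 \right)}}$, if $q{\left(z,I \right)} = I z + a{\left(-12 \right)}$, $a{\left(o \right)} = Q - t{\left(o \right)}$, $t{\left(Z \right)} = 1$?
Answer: $\frac{2742028993}{1225123500} \approx 2.2382$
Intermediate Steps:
$Q = - \frac{17}{7}$ ($Q = - \frac{9}{7} + \frac{\left(-1\right) 5 - 3}{7} = - \frac{9}{7} + \frac{-5 - 3}{7} = - \frac{9}{7} + \frac{1}{7} \left(-8\right) = - \frac{9}{7} - \frac{8}{7} = - \frac{17}{7} \approx -2.4286$)
$a{\left(o \right)} = - \frac{24}{7}$ ($a{\left(o \right)} = - \frac{17}{7} - 1 = - \frac{24}{7}$)
$q{\left(z,I \right)} = - \frac{24}{7} + I z$ ($q{\left(z,I \right)} = I z - \frac{24}{7} = - \frac{24}{7} + I z$)
$\frac{24474}{-30125} - \frac{35446}{q{\left(-66,176 \right)}} = \frac{24474}{-30125} - \frac{35446}{- \frac{24}{7} + 176 \left(-66\right)} = 24474 \left(- \frac{1}{30125}\right) - \frac{35446}{- \frac{24}{7} - 11616} = - \frac{24474}{30125} - \frac{35446}{- \frac{81336}{7}} = - \frac{24474}{30125} - - \frac{124061}{40668} = - \frac{24474}{30125} + \frac{124061}{40668} = \frac{2742028993}{1225123500}$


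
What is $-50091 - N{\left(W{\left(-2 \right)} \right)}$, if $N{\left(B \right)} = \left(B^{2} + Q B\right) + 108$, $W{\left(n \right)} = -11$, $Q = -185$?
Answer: $-52355$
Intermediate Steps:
$N{\left(B \right)} = 108 + B^{2} - 185 B$ ($N{\left(B \right)} = \left(B^{2} - 185 B\right) + 108 = 108 + B^{2} - 185 B$)
$-50091 - N{\left(W{\left(-2 \right)} \right)} = -50091 - \left(108 + \left(-11\right)^{2} - -2035\right) = -50091 - \left(108 + 121 + 2035\right) = -50091 - 2264 = -52355$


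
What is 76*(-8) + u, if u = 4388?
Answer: 3780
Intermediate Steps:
76*(-8) + u = 76*(-8) + 4388 = -608 + 4388 = 3780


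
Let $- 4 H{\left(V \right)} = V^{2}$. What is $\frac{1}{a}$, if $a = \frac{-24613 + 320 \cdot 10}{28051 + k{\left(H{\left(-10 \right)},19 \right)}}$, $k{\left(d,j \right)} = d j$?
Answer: $- \frac{27576}{21413} \approx -1.2878$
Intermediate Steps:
$H{\left(V \right)} = - \frac{V^{2}}{4}$
$a = - \frac{21413}{27576}$ ($a = \frac{-24613 + 320 \cdot 10}{28051 + - \frac{\left(-10\right)^{2}}{4} \cdot 19} = \frac{-24613 + 3200}{28051 + \left(- \frac{1}{4}\right) 100 \cdot 19} = - \frac{21413}{28051 - 475} = - \frac{21413}{27576} \approx -0.77651$)
$\frac{1}{a} = \frac{1}{- \frac{21413}{27576}} = - \frac{27576}{21413}$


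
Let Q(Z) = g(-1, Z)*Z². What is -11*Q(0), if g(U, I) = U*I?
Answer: 0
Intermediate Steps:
g(U, I) = I*U
Q(Z) = -Z³ (Q(Z) = (Z*(-1))*Z² = (-Z)*Z² = -Z³)
-11*Q(0) = -(-11)*0³ = -(-11)*0 = -11*0 = 0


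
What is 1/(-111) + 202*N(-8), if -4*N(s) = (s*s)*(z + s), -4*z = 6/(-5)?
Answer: 13811947/555 ≈ 24886.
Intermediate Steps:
z = 3/10 (z = -3/(2*(-5)) = -3*(-1)/(2*5) = -1/4*(-6/5) = 3/10 ≈ 0.30000)
N(s) = -s**2*(3/10 + s)/4 (N(s) = -s*s*(3/10 + s)/4 = -s**2*(3/10 + s)/4)
1/(-111) + 202*N(-8) = 1/(-111) + 202*((1/40)*(-8)**2*(-3 - 10*(-8))) = -1/111 + 202*((1/40)*64*(-3 + 80)) = -1/111 + 202*((1/40)*64*77) = -1/111 + 202*(616/5) = -1/111 + 124432/5 = 13811947/555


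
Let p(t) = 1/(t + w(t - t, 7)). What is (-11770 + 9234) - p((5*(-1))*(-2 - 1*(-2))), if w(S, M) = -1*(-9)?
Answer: -22825/9 ≈ -2536.1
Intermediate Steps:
w(S, M) = 9
p(t) = 1/(9 + t) (p(t) = 1/(t + 9) = 1/(9 + t))
(-11770 + 9234) - p((5*(-1))*(-2 - 1*(-2))) = (-11770 + 9234) - 1/(9 + (5*(-1))*(-2 - 1*(-2))) = -2536 - 1/(9 - 5*(-2 + 2)) = -2536 - 1/(9 - 5*0) = -2536 - 1/(9 + 0) = -2536 - 1/9 = -22825/9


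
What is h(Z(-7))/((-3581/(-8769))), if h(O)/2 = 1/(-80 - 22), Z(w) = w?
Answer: -2923/60877 ≈ -0.048015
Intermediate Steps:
h(O) = -1/51 (h(O) = 2/(-80 - 22) = 2/(-102) = 2*(-1/102) = -1/51)
h(Z(-7))/((-3581/(-8769))) = -1/(51*((-3581/(-8769)))) = -1/(51*((-3581*(-1/8769)))) = -1/(51*3581/8769) = -1/51*8769/3581 = -2923/60877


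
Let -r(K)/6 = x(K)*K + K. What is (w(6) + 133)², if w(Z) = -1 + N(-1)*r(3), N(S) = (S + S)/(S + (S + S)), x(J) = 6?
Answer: 2304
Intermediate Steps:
r(K) = -42*K (r(K) = -6*(6*K + K) = -42*K)
N(S) = ⅔ (N(S) = (2*S)/(S + 2*S) = (2*S)/((3*S)) = (2*S)*(1/(3*S)) = ⅔)
w(Z) = -85 (w(Z) = -1 + 2*(-42*3)/3 = -1 + (⅔)*(-126) = -1 - 84 = -85)
(w(6) + 133)² = (-85 + 133)² = 48² = 2304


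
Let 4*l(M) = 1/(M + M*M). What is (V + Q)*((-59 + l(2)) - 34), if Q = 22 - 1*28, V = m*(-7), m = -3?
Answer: -11155/8 ≈ -1394.4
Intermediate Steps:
l(M) = 1/(4*(M + M²)) (l(M) = 1/(4*(M + M*M)) = 1/(4*(M + M²)))
V = 21 (V = -3*(-7) = 21)
Q = -6 (Q = 22 - 28 = -6)
(V + Q)*((-59 + l(2)) - 34) = (21 - 6)*((-59 + (¼)/(2*(1 + 2))) - 34) = 15*((-59 + (¼)*(½)/3) - 34) = 15*((-59 + (¼)*(½)*(⅓)) - 34) = 15*((-59 + 1/24) - 34) = 15*(-1415/24 - 34) = 15*(-2231/24) = -11155/8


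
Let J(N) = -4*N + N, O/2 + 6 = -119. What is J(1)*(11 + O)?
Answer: 717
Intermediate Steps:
O = -250 (O = -12 + 2*(-119) = -12 - 238 = -250)
J(N) = -3*N
J(1)*(11 + O) = (-3*1)*(11 - 250) = -3*(-239) = 717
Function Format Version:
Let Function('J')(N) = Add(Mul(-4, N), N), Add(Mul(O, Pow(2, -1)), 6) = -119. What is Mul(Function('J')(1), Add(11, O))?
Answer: 717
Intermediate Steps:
O = -250 (O = Add(-12, Mul(2, -119)) = Add(-12, -238) = -250)
Function('J')(N) = Mul(-3, N)
Mul(Function('J')(1), Add(11, O)) = Mul(Mul(-3, 1), Add(11, -250)) = Mul(-3, -239) = 717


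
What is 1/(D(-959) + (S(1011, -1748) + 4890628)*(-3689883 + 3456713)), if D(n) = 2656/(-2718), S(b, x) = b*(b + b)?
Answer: -1359/2197507943907428 ≈ -6.1843e-13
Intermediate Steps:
S(b, x) = 2*b² (S(b, x) = b*(2*b) = 2*b²)
D(n) = -1328/1359 (D(n) = 2656*(-1/2718) = -1328/1359)
1/(D(-959) + (S(1011, -1748) + 4890628)*(-3689883 + 3456713)) = 1/(-1328/1359 + (2*1011² + 4890628)*(-3689883 + 3456713)) = 1/(-1328/1359 + (2*1022121 + 4890628)*(-233170)) = 1/(-1328/1359 + (2044242 + 4890628)*(-233170)) = 1/(-1328/1359 + 6934870*(-233170)) = 1/(-1328/1359 - 1617003637900) = 1/(-2197507943907428/1359) = -1359/2197507943907428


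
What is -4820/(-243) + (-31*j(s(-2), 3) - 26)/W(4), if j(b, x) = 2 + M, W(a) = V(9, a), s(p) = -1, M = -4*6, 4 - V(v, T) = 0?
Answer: 44672/243 ≈ 183.84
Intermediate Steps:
V(v, T) = 4 (V(v, T) = 4 - 1*0 = 4 + 0 = 4)
M = -24
W(a) = 4
j(b, x) = -22 (j(b, x) = 2 - 24 = -22)
-4820/(-243) + (-31*j(s(-2), 3) - 26)/W(4) = -4820/(-243) + (-31*(-22) - 26)/4 = -4820*(-1/243) + (682 - 26)*(1/4) = 4820/243 + 656*(1/4) = 4820/243 + 164 = 44672/243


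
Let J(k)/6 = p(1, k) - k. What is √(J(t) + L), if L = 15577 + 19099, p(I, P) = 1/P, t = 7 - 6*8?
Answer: 2*√14675909/41 ≈ 186.87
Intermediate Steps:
t = -41 (t = 7 - 48 = -41)
J(k) = -6*k + 6/k (J(k) = 6*(1/k - k) = -6*k + 6/k)
L = 34676
√(J(t) + L) = √((-6*(-41) + 6/(-41)) + 34676) = √((246 + 6*(-1/41)) + 34676) = √((246 - 6/41) + 34676) = √(10080/41 + 34676) = √(1431796/41) = 2*√14675909/41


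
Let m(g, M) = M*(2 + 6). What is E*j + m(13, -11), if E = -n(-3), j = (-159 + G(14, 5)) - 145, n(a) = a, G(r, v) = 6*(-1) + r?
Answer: -976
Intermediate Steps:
G(r, v) = -6 + r
j = -296 (j = (-159 + (-6 + 14)) - 145 = (-159 + 8) - 145 = -151 - 145 = -296)
m(g, M) = 8*M (m(g, M) = M*8 = 8*M)
E = 3 (E = -1*(-3) = 3)
E*j + m(13, -11) = 3*(-296) + 8*(-11) = -888 - 88 = -976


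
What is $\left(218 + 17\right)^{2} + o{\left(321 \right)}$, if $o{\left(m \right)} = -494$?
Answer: $54731$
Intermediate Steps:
$\left(218 + 17\right)^{2} + o{\left(321 \right)} = \left(218 + 17\right)^{2} - 494 = 235^{2} - 494 = 55225 - 494 = 54731$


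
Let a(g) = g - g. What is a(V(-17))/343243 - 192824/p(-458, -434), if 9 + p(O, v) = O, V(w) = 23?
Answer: 192824/467 ≈ 412.90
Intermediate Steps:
p(O, v) = -9 + O
a(g) = 0
a(V(-17))/343243 - 192824/p(-458, -434) = 0/343243 - 192824/(-9 - 458) = 0*(1/343243) - 192824/(-467) = 0 - 192824*(-1/467) = 0 + 192824/467 = 192824/467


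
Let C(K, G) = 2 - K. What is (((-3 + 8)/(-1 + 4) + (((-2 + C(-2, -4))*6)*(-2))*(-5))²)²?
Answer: 17748900625/81 ≈ 2.1912e+8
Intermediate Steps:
(((-3 + 8)/(-1 + 4) + (((-2 + C(-2, -4))*6)*(-2))*(-5))²)² = (((-3 + 8)/(-1 + 4) + (((-2 + (2 - 1*(-2)))*6)*(-2))*(-5))²)² = ((5/3 + (((-2 + (2 + 2))*6)*(-2))*(-5))²)² = ((5*(⅓) + (((-2 + 4)*6)*(-2))*(-5))²)² = ((5/3 + ((2*6)*(-2))*(-5))²)² = ((5/3 + (12*(-2))*(-5))²)² = ((5/3 - 24*(-5))²)² = ((5/3 + 120)²)² = ((365/3)²)² = (133225/9)² = 17748900625/81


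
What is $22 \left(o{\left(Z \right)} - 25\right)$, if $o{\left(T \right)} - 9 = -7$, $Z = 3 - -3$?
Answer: $-506$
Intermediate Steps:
$Z = 6$ ($Z = 3 + 3 = 6$)
$o{\left(T \right)} = 2$ ($o{\left(T \right)} = 9 - 7 = 2$)
$22 \left(o{\left(Z \right)} - 25\right) = 22 \left(2 - 25\right) = 22 \left(-23\right) = -506$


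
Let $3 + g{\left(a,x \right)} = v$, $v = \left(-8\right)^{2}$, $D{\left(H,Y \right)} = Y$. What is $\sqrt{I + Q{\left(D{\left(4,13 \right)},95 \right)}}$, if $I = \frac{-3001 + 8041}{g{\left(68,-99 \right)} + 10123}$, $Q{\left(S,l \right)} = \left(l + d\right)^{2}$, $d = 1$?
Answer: $\frac{3 \sqrt{1659510806}}{1273} \approx 96.003$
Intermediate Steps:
$v = 64$
$g{\left(a,x \right)} = 61$ ($g{\left(a,x \right)} = -3 + 64 = 61$)
$Q{\left(S,l \right)} = \left(1 + l\right)^{2}$ ($Q{\left(S,l \right)} = \left(l + 1\right)^{2} = \left(1 + l\right)^{2}$)
$I = \frac{630}{1273}$ ($I = \frac{-3001 + 8041}{61 + 10123} = \frac{5040}{10184} = 5040 \cdot \frac{1}{10184} = \frac{630}{1273} \approx 0.49489$)
$\sqrt{I + Q{\left(D{\left(4,13 \right)},95 \right)}} = \sqrt{\frac{630}{1273} + \left(1 + 95\right)^{2}} = \sqrt{\frac{630}{1273} + 96^{2}} = \sqrt{\frac{630}{1273} + 9216} = \sqrt{\frac{11732598}{1273}} = \frac{3 \sqrt{1659510806}}{1273}$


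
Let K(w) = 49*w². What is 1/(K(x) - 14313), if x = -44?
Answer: 1/80551 ≈ 1.2415e-5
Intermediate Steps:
1/(K(x) - 14313) = 1/(49*(-44)² - 14313) = 1/(49*1936 - 14313) = 1/(94864 - 14313) = 1/80551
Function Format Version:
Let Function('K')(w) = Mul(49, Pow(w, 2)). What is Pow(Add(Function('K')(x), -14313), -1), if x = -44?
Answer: Rational(1, 80551) ≈ 1.2415e-5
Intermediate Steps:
Pow(Add(Function('K')(x), -14313), -1) = Pow(Add(Mul(49, Pow(-44, 2)), -14313), -1) = Pow(Add(Mul(49, 1936), -14313), -1) = Pow(Add(94864, -14313), -1) = Pow(80551, -1) = Rational(1, 80551)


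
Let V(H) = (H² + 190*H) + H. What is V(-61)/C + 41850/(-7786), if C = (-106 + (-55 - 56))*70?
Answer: -28697926/5913467 ≈ -4.8530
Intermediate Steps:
C = -15190 (C = (-106 - 111)*70 = -217*70 = -15190)
V(H) = H² + 191*H
V(-61)/C + 41850/(-7786) = -61*(191 - 61)/(-15190) + 41850/(-7786) = -61*130*(-1/15190) + 41850*(-1/7786) = -7930*(-1/15190) - 20925/3893 = 793/1519 - 20925/3893 = -28697926/5913467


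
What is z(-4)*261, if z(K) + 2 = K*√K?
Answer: -522 - 2088*I ≈ -522.0 - 2088.0*I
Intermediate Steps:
z(K) = -2 + K^(3/2) (z(K) = -2 + K*√K = -2 + K^(3/2))
z(-4)*261 = (-2 + (-4)^(3/2))*261 = (-2 - 8*I)*261 = -522 - 2088*I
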